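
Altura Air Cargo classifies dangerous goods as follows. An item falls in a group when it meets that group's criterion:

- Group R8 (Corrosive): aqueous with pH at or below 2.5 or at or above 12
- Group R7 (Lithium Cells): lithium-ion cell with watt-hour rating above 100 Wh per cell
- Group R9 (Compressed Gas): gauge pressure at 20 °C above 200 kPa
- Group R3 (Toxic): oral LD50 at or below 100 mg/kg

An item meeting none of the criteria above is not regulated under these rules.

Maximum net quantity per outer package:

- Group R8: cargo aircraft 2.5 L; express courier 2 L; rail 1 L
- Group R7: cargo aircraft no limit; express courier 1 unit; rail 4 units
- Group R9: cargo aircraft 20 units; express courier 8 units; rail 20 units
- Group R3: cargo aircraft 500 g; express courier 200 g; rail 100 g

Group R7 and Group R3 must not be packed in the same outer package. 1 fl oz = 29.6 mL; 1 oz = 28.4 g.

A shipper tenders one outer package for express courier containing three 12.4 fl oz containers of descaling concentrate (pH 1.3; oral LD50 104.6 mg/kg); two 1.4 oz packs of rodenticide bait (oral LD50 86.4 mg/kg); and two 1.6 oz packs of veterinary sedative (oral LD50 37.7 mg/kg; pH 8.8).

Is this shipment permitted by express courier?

Yes

With pH 1.3 (≤ 2.5), the descaling concentrate falls in Group R8.
The rodenticide bait has oral LD50 86.4 mg/kg, which is ≤ 100 mg/kg, so it is Group R3 (Toxic).
Veterinary sedative: oral LD50 37.7 mg/kg ≤ 100 mg/kg → Group R3 (Toxic).
Total Group R3: (two 1.4 oz packs = 79.52 g) + (two 1.6 oz packs = 90.88 g) = 170.4 g.
170.4 g ≤ 200 g (express courier limit, Group R3) — within limit.
Group R8 quantity: three 12.4 fl oz containers = 1101.12 mL.
That is within the Group R8 express courier limit of 2 L.
The segregation rule (Group R7 with Group R3) does not apply to Group R3 with Group R8.
Every hazard group is within its express courier limit and no segregation rule is violated.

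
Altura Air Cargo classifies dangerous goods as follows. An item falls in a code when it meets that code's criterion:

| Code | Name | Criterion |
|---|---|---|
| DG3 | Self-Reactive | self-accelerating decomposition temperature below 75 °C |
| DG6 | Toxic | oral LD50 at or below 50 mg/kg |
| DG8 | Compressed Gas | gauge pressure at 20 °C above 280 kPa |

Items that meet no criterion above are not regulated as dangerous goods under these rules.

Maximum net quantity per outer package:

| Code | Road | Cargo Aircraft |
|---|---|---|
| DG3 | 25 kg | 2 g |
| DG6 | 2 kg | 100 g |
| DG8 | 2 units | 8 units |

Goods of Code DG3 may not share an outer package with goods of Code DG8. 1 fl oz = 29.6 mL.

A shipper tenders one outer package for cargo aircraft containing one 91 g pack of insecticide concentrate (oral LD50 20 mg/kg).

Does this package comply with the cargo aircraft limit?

The insecticide concentrate has oral LD50 20 mg/kg, which is ≤ 50 mg/kg, so it is Code DG6 (Toxic).
Code DG6 quantity: 91 g.
91 g is within the cargo aircraft limit of 100 g for Code DG6.

Yes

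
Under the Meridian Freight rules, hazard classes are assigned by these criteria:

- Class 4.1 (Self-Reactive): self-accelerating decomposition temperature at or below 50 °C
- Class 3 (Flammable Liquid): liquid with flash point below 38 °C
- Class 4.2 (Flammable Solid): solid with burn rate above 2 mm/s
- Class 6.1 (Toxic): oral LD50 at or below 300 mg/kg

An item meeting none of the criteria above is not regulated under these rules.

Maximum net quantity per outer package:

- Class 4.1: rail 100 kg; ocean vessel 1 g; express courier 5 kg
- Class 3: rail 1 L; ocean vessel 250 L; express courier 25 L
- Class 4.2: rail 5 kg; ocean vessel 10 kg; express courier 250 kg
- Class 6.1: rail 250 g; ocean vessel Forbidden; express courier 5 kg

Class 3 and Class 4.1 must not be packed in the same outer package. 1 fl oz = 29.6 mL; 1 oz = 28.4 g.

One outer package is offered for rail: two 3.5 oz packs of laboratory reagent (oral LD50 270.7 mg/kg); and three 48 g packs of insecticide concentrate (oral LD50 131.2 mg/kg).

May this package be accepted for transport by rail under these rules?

No

Laboratory reagent: oral LD50 270.7 mg/kg ≤ 300 mg/kg → Class 6.1 (Toxic).
Insecticide concentrate: oral LD50 131.2 mg/kg ≤ 300 mg/kg → Class 6.1 (Toxic).
Total Class 6.1: (two 3.5 oz packs = 198.8 g) + (three 48 g packs = 144 g) = 342.8 g.
342.8 g > 250 g (rail limit, Class 6.1) — over the limit.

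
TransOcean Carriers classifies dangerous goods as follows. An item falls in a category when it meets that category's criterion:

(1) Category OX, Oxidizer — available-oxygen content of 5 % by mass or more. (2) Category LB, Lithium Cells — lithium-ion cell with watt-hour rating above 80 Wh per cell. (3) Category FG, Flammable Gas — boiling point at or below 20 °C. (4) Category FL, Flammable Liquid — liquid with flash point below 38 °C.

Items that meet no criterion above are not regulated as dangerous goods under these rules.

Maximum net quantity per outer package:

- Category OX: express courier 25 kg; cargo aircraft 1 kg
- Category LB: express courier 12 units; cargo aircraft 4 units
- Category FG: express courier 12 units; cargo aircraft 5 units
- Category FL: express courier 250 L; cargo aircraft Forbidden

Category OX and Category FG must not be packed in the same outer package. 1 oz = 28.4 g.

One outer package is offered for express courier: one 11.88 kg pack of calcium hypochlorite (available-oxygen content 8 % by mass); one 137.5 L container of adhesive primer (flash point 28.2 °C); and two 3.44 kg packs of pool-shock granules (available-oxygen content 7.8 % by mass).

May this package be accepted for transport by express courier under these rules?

The calcium hypochlorite has available-oxygen content 8 % by mass, which is ≥ 5 % by mass, so it is Category OX (Oxidizer).
With flash point 28.2 °C (< 38 °C), the adhesive primer falls in Category FL.
Pool-shock granules: available-oxygen content 7.8 % by mass ≥ 5 % by mass → Category OX (Oxidizer).
Category OX net quantity: 11.88 kg + (two 3.44 kg packs = 6.88 kg) = 18.76 kg.
18.76 kg is within the express courier limit of 25 kg for Category OX.
Category FL quantity: 137.5 L.
That is within the Category FL express courier limit of 250 L.
The segregation rule (Category OX with Category FG) does not apply to Category OX with Category FL.
Every hazard category is within its express courier limit and no segregation rule is violated.

Yes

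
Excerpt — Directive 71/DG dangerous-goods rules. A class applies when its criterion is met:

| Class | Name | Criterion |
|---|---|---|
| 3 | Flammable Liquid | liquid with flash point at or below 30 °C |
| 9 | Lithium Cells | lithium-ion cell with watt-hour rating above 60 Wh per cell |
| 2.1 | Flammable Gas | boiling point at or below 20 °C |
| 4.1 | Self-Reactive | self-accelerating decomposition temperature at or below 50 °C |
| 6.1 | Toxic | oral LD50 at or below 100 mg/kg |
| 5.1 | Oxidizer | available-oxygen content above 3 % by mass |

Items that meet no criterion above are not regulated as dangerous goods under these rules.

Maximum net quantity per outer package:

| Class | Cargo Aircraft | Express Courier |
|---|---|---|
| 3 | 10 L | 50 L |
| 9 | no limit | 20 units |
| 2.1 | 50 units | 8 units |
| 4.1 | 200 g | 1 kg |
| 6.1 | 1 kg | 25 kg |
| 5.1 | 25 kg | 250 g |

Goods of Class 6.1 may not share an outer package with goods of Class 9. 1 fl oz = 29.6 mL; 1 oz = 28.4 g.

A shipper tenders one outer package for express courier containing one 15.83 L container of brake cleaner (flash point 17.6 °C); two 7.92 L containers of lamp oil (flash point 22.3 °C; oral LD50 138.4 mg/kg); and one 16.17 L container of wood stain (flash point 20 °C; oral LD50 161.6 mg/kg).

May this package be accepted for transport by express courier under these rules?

Flash point 17.6 °C meets the Class 3 criterion (Flammable Liquid), so the brake cleaner is Class 3.
Lamp oil: flash point 22.3 °C ≤ 30 °C → Class 3 (Flammable Liquid).
The wood stain has flash point 20 °C, which is ≤ 30 °C, so it is Class 3 (Flammable Liquid).
Total Class 3: 15.83 L + (two 7.92 L containers = 15.84 L) + 16.17 L = 47.84 L.
That is within the Class 3 express courier limit of 50 L.

Yes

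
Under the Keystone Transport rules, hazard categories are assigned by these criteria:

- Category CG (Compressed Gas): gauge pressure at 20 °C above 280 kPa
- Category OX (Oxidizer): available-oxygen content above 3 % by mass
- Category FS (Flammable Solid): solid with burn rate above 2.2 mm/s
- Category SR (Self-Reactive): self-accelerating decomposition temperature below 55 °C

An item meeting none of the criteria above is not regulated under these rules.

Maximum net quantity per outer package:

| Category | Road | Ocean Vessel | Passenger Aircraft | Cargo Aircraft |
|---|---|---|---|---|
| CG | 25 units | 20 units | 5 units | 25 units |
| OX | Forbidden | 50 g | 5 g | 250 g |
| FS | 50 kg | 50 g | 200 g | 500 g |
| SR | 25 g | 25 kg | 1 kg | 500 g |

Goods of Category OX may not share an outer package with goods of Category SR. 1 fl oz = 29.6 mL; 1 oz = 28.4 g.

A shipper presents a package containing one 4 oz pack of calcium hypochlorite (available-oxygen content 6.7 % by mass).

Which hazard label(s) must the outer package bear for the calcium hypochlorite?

Available-oxygen content 6.7 % by mass meets the Category OX criterion (Oxidizer), so the calcium hypochlorite is Category OX.
Only the Category OX label is required.

Category OX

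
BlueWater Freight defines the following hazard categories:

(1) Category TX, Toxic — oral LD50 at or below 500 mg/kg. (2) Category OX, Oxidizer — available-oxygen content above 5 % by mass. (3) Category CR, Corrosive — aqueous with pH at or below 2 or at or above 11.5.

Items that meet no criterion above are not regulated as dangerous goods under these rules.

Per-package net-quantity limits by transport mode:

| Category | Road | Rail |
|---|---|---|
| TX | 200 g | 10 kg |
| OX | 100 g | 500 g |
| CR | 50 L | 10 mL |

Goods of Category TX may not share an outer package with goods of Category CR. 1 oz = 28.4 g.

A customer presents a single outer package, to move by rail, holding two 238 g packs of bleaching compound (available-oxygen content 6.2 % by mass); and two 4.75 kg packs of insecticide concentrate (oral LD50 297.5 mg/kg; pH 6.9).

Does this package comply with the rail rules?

Yes

Bleaching compound: available-oxygen content 6.2 % by mass > 5 % by mass → Category OX (Oxidizer).
With oral LD50 297.5 mg/kg (≤ 500 mg/kg), the insecticide concentrate falls in Category TX.
Category TX quantity: two 4.75 kg packs = 9.5 kg.
9.5 kg ≤ 10 kg (rail limit, Category TX) — within limit.
Category OX quantity: two 238 g packs = 476 g.
476 g ≤ 500 g (rail limit, Category OX) — within limit.
The segregation rule (Category TX with Category CR) does not apply to Category TX with Category OX.
Every hazard category is within its rail limit and no segregation rule is violated.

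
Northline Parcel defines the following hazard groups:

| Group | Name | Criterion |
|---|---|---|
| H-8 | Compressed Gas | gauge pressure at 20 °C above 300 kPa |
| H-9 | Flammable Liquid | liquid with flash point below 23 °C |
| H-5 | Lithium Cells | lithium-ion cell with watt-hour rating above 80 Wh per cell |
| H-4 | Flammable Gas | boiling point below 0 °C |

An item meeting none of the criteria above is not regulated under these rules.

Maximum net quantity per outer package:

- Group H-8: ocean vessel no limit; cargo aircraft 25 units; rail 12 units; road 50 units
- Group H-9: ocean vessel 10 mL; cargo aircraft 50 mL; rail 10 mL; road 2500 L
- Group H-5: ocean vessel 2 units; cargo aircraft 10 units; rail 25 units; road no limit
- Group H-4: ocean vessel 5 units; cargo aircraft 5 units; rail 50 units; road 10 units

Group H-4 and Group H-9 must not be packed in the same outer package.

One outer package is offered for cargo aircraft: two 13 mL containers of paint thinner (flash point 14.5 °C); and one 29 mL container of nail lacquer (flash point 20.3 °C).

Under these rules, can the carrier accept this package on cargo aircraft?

Flash point 14.5 °C meets the Group H-9 criterion (Flammable Liquid), so the paint thinner is Group H-9.
Flash point 20.3 °C meets the Group H-9 criterion (Flammable Liquid), so the nail lacquer is Group H-9.
Group H-9 net quantity: (two 13 mL containers = 26 mL) + 29 mL = 55 mL.
That exceeds the Group H-9 cargo aircraft limit of 50 mL.

No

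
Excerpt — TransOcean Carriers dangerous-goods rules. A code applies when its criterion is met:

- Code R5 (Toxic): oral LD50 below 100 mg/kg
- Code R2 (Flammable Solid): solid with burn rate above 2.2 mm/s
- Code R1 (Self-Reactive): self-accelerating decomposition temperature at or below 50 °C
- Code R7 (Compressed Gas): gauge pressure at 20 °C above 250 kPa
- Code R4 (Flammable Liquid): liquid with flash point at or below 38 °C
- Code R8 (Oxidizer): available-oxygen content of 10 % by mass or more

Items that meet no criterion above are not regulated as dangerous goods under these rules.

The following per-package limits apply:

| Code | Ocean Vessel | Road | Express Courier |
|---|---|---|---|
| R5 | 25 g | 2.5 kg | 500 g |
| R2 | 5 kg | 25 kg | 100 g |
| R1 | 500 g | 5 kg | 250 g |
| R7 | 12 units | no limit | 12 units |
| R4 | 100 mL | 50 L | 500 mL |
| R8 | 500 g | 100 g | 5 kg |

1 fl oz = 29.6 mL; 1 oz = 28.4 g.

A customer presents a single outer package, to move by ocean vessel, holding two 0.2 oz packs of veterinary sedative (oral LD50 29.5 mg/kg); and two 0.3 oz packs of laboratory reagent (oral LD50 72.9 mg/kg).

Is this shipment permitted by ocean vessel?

No

Veterinary sedative: oral LD50 29.5 mg/kg < 100 mg/kg → Code R5 (Toxic).
With oral LD50 72.9 mg/kg (< 100 mg/kg), the laboratory reagent falls in Code R5.
Total Code R5: (two 0.2 oz packs = 11.36 g) + (two 0.3 oz packs = 17.04 g) = 28.4 g.
28.4 g > 25 g (ocean vessel limit, Code R5) — over the limit.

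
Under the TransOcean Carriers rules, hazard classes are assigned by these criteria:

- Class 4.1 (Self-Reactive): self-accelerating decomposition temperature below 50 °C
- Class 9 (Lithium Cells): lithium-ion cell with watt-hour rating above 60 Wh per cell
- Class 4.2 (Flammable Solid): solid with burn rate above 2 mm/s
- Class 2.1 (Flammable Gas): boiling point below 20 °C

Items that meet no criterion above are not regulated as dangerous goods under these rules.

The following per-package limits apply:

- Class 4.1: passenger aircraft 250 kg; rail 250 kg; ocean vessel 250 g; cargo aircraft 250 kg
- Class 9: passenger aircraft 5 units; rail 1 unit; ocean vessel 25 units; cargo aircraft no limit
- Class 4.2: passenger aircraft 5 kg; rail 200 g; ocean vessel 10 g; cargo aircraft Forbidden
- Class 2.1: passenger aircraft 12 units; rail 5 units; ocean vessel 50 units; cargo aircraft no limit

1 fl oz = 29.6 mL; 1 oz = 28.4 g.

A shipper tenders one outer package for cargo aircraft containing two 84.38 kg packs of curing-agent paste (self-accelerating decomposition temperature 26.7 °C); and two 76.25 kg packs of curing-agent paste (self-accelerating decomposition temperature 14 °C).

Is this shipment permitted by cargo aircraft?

Self-accelerating decomposition temperature 26.7 °C meets the Class 4.1 criterion (Self-Reactive), so the curing-agent paste is Class 4.1.
Self-accelerating decomposition temperature 14 °C meets the Class 4.1 criterion (Self-Reactive), so the curing-agent paste is Class 4.1.
Total Class 4.1: (two 84.38 kg packs = 168.76 kg) + (two 76.25 kg packs = 152.5 kg) = 321.26 kg.
That exceeds the Class 4.1 cargo aircraft limit of 250 kg.

No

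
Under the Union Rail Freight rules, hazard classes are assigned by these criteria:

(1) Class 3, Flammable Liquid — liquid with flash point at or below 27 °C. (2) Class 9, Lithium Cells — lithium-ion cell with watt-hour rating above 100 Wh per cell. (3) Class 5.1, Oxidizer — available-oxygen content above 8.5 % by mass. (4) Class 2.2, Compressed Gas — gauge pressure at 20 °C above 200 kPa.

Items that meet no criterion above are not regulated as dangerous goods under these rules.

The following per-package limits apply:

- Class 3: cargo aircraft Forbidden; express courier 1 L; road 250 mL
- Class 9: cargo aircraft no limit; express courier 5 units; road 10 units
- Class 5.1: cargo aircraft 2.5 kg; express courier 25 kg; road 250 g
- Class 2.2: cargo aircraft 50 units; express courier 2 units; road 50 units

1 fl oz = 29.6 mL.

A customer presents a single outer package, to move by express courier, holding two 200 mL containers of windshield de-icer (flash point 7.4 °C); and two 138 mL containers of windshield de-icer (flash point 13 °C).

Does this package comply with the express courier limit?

Yes

With flash point 7.4 °C (≤ 27 °C), the windshield de-icer falls in Class 3.
Flash point 13 °C meets the Class 3 criterion (Flammable Liquid), so the windshield de-icer is Class 3.
Class 3 net quantity: (two 200 mL containers = 400 mL) + (two 138 mL containers = 276 mL) = 676 mL.
That is within the Class 3 express courier limit of 1 L.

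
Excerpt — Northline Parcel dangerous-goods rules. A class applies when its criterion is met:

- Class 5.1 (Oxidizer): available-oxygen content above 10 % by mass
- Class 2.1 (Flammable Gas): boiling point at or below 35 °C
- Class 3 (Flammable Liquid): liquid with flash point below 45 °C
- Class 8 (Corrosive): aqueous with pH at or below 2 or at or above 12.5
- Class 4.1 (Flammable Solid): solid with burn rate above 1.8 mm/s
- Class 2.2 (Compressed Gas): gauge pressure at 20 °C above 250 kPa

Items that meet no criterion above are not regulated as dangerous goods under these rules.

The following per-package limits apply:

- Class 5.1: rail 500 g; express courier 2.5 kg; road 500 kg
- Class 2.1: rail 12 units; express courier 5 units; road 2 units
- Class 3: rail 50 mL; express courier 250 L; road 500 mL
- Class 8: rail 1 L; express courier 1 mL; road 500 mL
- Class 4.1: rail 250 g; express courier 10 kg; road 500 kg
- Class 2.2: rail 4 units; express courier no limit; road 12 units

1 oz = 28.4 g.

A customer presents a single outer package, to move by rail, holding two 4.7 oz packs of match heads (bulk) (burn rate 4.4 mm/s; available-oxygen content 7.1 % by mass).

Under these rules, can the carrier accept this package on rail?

No

Match heads (bulk): burn rate 4.4 mm/s > 1.8 mm/s → Class 4.1 (Flammable Solid).
Class 4.1 quantity: two 4.7 oz packs = 266.96 g.
266.96 g exceeds the rail limit of 250 g for Class 4.1.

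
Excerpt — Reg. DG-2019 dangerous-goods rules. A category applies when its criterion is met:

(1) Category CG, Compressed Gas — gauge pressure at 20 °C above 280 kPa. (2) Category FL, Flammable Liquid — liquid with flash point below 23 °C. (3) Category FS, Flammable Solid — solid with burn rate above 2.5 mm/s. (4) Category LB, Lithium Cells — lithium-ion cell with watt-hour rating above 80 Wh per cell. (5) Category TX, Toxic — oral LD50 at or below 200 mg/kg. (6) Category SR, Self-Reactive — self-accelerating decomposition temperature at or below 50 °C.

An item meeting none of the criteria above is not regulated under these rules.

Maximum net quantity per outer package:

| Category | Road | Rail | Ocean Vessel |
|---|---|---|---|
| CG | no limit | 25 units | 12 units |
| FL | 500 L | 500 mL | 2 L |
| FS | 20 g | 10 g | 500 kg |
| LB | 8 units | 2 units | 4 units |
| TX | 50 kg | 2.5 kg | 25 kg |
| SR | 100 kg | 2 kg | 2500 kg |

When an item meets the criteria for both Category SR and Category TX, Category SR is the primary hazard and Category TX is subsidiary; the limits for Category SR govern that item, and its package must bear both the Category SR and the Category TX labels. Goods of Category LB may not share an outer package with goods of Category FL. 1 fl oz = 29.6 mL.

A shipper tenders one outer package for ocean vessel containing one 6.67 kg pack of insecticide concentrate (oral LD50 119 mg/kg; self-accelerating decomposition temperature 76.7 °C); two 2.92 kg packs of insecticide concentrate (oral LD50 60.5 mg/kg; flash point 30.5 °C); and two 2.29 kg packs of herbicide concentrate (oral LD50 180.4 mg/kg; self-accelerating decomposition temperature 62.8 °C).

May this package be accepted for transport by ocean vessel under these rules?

Yes

The insecticide concentrate has oral LD50 119 mg/kg, which is ≤ 200 mg/kg, so it is Category TX (Toxic).
Insecticide concentrate: oral LD50 60.5 mg/kg ≤ 200 mg/kg → Category TX (Toxic).
Oral LD50 180.4 mg/kg meets the Category TX criterion (Toxic), so the herbicide concentrate is Category TX.
Category TX net quantity: 6.67 kg + (two 2.92 kg packs = 5.84 kg) + (two 2.29 kg packs = 4.58 kg) = 17.09 kg.
That is within the Category TX ocean vessel limit of 25 kg.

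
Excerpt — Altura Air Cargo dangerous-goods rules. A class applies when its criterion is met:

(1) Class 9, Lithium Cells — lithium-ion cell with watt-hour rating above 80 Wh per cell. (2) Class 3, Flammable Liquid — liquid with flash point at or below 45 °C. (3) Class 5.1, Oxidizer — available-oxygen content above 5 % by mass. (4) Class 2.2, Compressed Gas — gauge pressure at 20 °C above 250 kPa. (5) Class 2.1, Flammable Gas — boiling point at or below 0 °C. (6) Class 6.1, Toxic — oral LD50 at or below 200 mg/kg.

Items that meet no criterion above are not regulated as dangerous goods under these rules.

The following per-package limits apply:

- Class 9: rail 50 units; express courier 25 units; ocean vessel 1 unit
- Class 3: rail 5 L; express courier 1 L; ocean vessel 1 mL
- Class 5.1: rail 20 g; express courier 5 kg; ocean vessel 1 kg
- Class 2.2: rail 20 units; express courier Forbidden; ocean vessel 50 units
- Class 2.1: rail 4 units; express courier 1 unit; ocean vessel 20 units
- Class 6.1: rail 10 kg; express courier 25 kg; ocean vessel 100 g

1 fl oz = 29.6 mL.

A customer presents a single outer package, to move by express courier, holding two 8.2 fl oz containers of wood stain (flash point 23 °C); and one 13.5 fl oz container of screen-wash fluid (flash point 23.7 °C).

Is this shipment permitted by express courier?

Yes

Flash point 23 °C meets the Class 3 criterion (Flammable Liquid), so the wood stain is Class 3.
Screen-wash fluid: flash point 23.7 °C ≤ 45 °C → Class 3 (Flammable Liquid).
Total Class 3: (two 8.2 fl oz containers = 485.44 mL) + (one 13.5 fl oz container = 399.6 mL) = 885.04 mL.
885.04 mL ≤ 1 L (express courier limit, Class 3) — within limit.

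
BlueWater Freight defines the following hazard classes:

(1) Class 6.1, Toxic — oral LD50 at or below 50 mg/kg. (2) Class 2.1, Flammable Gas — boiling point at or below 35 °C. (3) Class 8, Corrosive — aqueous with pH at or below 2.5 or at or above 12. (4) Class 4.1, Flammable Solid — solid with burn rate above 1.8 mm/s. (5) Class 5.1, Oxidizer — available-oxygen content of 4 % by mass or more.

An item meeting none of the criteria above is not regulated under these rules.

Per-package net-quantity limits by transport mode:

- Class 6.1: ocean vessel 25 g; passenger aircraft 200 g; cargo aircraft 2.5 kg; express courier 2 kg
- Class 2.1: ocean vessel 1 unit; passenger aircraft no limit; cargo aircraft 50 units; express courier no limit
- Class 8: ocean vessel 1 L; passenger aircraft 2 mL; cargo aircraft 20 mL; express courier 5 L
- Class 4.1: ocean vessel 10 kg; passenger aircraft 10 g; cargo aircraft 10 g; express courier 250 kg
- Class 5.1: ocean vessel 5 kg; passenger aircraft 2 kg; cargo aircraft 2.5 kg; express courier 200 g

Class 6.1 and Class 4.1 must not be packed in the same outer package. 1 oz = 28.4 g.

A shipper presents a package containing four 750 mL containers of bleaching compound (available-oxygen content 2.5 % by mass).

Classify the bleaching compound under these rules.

Not regulated

available-oxygen content 2.5 % by mass is not above 4 % by mass, so Class 5.1 does not apply.
No criterion is met, so the item is not regulated.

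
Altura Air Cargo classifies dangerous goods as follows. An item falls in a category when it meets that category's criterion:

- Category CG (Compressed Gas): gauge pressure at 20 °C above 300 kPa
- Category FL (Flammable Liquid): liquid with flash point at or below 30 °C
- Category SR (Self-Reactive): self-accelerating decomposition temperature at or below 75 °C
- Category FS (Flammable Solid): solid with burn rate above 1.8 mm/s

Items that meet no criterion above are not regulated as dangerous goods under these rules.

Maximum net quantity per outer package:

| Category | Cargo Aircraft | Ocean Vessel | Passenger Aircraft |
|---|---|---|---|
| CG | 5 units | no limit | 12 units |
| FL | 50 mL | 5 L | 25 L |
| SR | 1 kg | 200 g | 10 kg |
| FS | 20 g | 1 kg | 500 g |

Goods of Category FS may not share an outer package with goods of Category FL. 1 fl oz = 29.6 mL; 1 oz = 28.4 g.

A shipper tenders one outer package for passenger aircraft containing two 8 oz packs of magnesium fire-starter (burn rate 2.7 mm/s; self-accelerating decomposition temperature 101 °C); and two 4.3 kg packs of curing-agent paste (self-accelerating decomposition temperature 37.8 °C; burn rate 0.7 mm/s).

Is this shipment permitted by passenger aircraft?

Burn rate 2.7 mm/s meets the Category FS criterion (Flammable Solid), so the magnesium fire-starter is Category FS.
Self-accelerating decomposition temperature 37.8 °C meets the Category SR criterion (Self-Reactive), so the curing-agent paste is Category SR.
Category FS quantity: two 8 oz packs = 454.4 g.
That is within the Category FS passenger aircraft limit of 500 g.
Category SR quantity: two 4.3 kg packs = 8.6 kg.
8.6 kg ≤ 10 kg (passenger aircraft limit, Category SR) — within limit.
The segregation rule (Category FS with Category FL) does not apply to Category FS with Category SR.
Every hazard category is within its passenger aircraft limit and no segregation rule is violated.

Yes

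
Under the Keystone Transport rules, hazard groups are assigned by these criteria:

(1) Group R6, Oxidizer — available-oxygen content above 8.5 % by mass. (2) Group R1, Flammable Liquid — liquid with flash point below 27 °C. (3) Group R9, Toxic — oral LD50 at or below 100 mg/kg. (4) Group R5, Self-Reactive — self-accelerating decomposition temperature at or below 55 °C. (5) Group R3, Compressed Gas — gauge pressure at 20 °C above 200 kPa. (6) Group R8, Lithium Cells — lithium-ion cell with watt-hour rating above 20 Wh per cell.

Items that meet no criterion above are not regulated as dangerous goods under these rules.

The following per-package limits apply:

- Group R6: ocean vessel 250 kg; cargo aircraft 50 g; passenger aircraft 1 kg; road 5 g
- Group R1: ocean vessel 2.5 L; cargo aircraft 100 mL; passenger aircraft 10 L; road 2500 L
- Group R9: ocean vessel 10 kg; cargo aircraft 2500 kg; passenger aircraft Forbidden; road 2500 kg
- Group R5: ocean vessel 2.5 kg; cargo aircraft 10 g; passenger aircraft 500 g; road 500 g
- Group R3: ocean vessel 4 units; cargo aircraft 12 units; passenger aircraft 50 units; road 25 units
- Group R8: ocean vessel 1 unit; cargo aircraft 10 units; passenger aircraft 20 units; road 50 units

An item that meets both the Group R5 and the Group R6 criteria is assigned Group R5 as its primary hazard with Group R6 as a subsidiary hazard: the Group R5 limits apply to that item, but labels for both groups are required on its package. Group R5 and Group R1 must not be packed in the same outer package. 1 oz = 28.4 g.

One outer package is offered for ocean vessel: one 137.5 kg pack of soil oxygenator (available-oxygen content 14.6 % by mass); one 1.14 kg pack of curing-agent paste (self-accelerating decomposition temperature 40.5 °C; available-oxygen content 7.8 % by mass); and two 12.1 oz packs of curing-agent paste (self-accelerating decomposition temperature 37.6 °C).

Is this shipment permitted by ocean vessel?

Yes

With available-oxygen content 14.6 % by mass (> 8.5 % by mass), the soil oxygenator falls in Group R6.
The curing-agent paste has self-accelerating decomposition temperature 40.5 °C, which is ≤ 55 °C, so it is Group R5 (Self-Reactive).
Curing-agent paste: self-accelerating decomposition temperature 37.6 °C ≤ 55 °C → Group R5 (Self-Reactive).
Group R5 net quantity: 1.14 kg + (two 12.1 oz packs = 687.28 g) = 1827.28 g.
1827.28 g ≤ 2.5 kg (ocean vessel limit, Group R5) — within limit.
Group R6 quantity: 137.5 kg.
137.5 kg ≤ 250 kg (ocean vessel limit, Group R6) — within limit.
The segregation rule (Group R5 with Group R1) does not apply to Group R5 with Group R6.
Every hazard group is within its ocean vessel limit and no segregation rule is violated.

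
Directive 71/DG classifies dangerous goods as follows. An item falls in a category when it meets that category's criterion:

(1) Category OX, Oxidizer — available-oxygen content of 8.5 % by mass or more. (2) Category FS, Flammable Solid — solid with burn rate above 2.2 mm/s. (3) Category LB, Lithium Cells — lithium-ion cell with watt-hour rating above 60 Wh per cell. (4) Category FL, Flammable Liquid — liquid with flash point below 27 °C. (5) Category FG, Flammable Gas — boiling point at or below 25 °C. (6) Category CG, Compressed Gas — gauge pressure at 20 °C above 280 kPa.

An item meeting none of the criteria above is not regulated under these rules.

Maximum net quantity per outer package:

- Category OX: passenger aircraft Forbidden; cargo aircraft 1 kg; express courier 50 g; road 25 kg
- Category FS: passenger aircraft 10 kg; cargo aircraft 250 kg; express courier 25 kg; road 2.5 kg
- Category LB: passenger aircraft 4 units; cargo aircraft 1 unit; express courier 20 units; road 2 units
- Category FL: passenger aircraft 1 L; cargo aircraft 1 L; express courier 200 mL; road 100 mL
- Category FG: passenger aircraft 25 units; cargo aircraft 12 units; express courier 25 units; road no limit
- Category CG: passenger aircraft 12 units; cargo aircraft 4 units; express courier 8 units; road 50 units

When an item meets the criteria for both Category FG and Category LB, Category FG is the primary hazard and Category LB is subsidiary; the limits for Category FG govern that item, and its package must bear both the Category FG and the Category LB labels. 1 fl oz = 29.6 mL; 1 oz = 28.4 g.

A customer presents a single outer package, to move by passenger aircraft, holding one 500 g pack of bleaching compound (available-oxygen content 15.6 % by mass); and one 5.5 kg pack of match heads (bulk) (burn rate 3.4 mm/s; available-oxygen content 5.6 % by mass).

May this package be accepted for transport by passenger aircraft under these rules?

Bleaching compound: available-oxygen content 15.6 % by mass ≥ 8.5 % by mass → Category OX (Oxidizer).
Match heads (bulk): burn rate 3.4 mm/s > 2.2 mm/s → Category FS (Flammable Solid).
Category OX quantity: 500 g.
By passenger aircraft, Category OX is Forbidden regardless of quantity.
Category FS quantity: 5.5 kg.
5.5 kg ≤ 10 kg (passenger aircraft limit, Category FS) — within limit.

No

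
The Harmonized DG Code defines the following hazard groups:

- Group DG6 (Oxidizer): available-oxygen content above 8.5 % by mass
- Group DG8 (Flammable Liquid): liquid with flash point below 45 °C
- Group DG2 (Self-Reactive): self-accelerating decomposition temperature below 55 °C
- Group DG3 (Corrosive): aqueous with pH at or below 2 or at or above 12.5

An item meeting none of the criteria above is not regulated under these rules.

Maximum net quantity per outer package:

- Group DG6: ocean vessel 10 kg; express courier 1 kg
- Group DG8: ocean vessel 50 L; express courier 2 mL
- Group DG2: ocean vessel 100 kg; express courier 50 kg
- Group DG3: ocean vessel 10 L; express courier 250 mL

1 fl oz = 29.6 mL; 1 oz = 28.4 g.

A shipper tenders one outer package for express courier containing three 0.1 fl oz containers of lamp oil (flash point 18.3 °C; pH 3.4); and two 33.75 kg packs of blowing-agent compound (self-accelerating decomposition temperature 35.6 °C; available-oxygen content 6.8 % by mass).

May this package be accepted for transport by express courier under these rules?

No

Lamp oil: flash point 18.3 °C < 45 °C → Group DG8 (Flammable Liquid).
Self-accelerating decomposition temperature 35.6 °C meets the Group DG2 criterion (Self-Reactive), so the blowing-agent compound is Group DG2.
Group DG2 quantity: two 33.75 kg packs = 67.5 kg.
67.5 kg exceeds the express courier limit of 50 kg for Group DG2.
Group DG8 quantity: three 0.1 fl oz containers = 8.88 mL.
8.88 mL exceeds the express courier limit of 2 mL for Group DG8.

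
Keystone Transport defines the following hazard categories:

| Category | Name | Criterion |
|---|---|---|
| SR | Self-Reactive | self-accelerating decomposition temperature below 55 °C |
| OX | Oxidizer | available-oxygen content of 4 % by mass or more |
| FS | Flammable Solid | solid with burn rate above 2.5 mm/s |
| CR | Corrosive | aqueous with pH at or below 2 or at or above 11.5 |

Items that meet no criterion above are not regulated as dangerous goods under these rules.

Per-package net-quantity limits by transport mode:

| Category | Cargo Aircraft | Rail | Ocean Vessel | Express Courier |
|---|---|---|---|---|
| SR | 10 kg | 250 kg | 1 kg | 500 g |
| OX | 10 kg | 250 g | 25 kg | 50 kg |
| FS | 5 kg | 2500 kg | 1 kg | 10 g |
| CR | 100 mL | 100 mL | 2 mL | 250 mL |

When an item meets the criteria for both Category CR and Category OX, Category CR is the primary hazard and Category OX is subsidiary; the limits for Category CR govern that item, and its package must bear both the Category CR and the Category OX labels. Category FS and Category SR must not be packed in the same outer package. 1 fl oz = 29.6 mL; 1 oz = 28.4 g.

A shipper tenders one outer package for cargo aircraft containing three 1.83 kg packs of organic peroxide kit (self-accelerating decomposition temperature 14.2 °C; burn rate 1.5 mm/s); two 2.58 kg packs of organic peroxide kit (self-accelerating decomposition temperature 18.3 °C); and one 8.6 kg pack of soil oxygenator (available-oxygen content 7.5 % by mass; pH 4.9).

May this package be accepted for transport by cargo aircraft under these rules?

Organic peroxide kit: self-accelerating decomposition temperature 14.2 °C < 55 °C → Category SR (Self-Reactive).
Self-accelerating decomposition temperature 18.3 °C meets the Category SR criterion (Self-Reactive), so the organic peroxide kit is Category SR.
Soil oxygenator: available-oxygen content 7.5 % by mass ≥ 4 % by mass → Category OX (Oxidizer).
Total Category SR: (three 1.83 kg packs = 5.49 kg) + (two 2.58 kg packs = 5.16 kg) = 10.65 kg.
That exceeds the Category SR cargo aircraft limit of 10 kg.
Category OX quantity: 8.6 kg.
8.6 kg is within the cargo aircraft limit of 10 kg for Category OX.
The segregation rule (Category FS with Category SR) does not apply to Category SR with Category OX.

No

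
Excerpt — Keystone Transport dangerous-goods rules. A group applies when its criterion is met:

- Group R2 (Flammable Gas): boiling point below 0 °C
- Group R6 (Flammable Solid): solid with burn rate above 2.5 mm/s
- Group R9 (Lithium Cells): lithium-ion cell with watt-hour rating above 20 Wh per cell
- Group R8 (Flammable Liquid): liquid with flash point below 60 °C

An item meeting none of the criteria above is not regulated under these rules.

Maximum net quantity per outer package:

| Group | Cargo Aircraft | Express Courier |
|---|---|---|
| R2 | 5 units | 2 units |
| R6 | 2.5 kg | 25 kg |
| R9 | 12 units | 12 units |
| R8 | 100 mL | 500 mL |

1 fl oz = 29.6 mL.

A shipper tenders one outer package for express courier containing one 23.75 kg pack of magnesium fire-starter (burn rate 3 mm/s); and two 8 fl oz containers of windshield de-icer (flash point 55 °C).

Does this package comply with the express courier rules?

Yes

Magnesium fire-starter: burn rate 3 mm/s > 2.5 mm/s → Group R6 (Flammable Solid).
Flash point 55 °C meets the Group R8 criterion (Flammable Liquid), so the windshield de-icer is Group R8.
Group R6 quantity: 23.75 kg.
23.75 kg is within the express courier limit of 25 kg for Group R6.
Group R8 quantity: two 8 fl oz containers = 473.6 mL.
473.6 mL is within the express courier limit of 500 mL for Group R8.
Every hazard group is within its express courier limit and no segregation rule is violated.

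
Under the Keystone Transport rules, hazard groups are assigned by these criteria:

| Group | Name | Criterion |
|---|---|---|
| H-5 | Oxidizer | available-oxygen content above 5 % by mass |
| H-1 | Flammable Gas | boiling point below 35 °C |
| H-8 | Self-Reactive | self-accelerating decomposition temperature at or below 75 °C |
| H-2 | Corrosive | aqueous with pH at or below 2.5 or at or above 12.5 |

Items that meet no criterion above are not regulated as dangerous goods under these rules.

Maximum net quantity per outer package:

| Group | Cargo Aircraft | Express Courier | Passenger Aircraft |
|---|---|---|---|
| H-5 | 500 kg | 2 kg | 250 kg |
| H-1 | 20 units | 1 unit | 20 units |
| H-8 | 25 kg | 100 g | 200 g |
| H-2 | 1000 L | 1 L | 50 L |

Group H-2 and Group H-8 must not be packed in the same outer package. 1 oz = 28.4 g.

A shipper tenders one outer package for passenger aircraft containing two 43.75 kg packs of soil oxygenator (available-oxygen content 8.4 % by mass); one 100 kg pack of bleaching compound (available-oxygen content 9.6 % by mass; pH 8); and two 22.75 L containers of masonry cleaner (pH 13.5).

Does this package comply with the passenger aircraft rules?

Yes

The soil oxygenator has available-oxygen content 8.4 % by mass, which is > 5 % by mass, so it is Group H-5 (Oxidizer).
With available-oxygen content 9.6 % by mass (> 5 % by mass), the bleaching compound falls in Group H-5.
The masonry cleaner has pH 13.5, which is ≥ 12.5, so it is Group H-2 (Corrosive).
Total Group H-5: (two 43.75 kg packs = 87.5 kg) + 100 kg = 187.5 kg.
187.5 kg ≤ 250 kg (passenger aircraft limit, Group H-5) — within limit.
Group H-2 quantity: two 22.75 L containers = 45.5 L.
45.5 L ≤ 50 L (passenger aircraft limit, Group H-2) — within limit.
The segregation rule (Group H-2 with Group H-8) does not apply to Group H-5 with Group H-2.
Every hazard group is within its passenger aircraft limit and no segregation rule is violated.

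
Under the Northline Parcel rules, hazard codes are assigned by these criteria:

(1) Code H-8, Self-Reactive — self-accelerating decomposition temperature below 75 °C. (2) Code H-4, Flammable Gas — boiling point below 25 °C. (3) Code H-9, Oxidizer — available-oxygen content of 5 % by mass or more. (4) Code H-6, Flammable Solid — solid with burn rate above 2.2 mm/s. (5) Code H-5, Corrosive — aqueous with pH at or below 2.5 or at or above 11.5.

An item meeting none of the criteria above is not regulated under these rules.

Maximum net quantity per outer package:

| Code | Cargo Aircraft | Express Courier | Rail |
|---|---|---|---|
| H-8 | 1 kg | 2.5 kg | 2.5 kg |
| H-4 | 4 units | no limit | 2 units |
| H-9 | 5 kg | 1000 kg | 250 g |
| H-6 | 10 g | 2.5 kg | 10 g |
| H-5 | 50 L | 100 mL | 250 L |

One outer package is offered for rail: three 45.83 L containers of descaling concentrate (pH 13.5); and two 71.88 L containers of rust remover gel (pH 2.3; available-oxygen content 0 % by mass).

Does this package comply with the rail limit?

No

Descaling concentrate: pH 13.5 ≥ 11.5 → Code H-5 (Corrosive).
The rust remover gel has pH 2.3, which is ≤ 2.5, so it is Code H-5 (Corrosive).
Total Code H-5: (three 45.83 L containers = 137.49 L) + (two 71.88 L containers = 143.76 L) = 281.25 L.
281.25 L exceeds the rail limit of 250 L for Code H-5.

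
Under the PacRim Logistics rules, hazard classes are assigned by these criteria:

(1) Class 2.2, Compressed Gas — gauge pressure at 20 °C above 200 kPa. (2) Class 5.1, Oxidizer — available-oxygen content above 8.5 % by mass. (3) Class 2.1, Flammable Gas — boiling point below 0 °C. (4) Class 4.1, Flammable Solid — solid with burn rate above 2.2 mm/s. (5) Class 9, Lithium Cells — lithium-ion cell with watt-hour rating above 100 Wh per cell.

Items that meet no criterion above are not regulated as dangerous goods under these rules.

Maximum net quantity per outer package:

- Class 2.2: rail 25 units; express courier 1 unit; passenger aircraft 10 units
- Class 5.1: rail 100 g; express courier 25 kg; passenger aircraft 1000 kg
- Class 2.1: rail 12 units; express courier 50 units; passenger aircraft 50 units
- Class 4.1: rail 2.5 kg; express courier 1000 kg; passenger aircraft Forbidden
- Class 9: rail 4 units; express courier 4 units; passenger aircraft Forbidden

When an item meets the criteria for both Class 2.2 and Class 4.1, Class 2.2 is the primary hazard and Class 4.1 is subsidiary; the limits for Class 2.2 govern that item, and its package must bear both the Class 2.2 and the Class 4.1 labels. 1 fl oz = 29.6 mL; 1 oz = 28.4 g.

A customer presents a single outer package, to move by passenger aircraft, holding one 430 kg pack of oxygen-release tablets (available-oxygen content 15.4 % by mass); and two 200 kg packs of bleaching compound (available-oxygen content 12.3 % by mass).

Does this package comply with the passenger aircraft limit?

Yes

Available-oxygen content 15.4 % by mass meets the Class 5.1 criterion (Oxidizer), so the oxygen-release tablets are Class 5.1.
With available-oxygen content 12.3 % by mass (> 8.5 % by mass), the bleaching compound falls in Class 5.1.
Class 5.1 net quantity: 430 kg + (two 200 kg packs = 400 kg) = 830 kg.
That is within the Class 5.1 passenger aircraft limit of 1000 kg.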